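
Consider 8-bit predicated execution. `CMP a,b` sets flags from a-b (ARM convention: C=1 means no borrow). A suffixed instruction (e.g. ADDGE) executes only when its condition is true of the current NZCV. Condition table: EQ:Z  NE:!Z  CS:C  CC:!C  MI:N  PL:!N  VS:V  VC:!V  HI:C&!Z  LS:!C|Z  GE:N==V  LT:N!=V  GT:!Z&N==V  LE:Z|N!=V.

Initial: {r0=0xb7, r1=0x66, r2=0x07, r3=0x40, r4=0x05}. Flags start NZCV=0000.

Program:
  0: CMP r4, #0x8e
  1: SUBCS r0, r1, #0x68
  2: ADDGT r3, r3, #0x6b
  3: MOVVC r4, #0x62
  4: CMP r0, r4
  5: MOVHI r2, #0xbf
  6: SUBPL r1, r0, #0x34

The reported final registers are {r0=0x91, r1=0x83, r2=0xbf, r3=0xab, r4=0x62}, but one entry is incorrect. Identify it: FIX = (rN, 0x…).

0: ✓ CMP  NZCV=0000
1: · SUBCS
2: ✓ ADDGT  r3←0xab
3: ✓ MOVVC  r4←0x62
4: ✓ CMP  NZCV=0011
5: ✓ MOVHI  r2←0xbf
6: ✓ SUBPL  r1←0x83

FIX = (r0, 0xb7)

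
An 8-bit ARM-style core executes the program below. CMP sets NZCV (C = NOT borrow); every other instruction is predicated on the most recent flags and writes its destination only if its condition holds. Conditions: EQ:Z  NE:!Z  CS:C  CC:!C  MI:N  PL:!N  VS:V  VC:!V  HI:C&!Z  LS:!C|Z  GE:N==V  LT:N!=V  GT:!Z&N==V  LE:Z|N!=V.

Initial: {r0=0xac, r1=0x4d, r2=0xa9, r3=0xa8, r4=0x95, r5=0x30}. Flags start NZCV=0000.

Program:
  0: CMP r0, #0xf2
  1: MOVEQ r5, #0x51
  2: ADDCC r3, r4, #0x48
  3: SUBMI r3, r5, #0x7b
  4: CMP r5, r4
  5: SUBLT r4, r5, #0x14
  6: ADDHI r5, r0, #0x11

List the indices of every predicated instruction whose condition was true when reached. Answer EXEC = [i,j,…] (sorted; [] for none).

0: ✓ CMP  NZCV=1000
1: · MOVEQ
2: ✓ ADDCC  r3←0xdd
3: ✓ SUBMI  r3←0xb5
4: ✓ CMP  NZCV=1001
5: · SUBLT
6: · ADDHI

EXEC = [2,3]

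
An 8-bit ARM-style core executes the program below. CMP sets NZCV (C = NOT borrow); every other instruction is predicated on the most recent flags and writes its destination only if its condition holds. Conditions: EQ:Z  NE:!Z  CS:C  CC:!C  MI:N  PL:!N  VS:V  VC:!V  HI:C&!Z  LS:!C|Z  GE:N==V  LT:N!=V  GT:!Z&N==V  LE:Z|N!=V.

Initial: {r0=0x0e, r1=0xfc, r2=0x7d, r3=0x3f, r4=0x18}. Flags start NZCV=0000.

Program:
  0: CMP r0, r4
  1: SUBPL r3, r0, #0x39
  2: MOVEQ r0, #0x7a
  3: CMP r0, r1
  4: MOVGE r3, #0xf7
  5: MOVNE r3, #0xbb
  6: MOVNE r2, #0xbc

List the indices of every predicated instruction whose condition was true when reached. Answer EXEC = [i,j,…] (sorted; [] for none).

[0] flags=1000 → (cmp)
[1] flags=1000 PL?F → skip
[2] flags=1000 EQ?F → skip
[3] flags=0000 → (cmp)
[4] flags=0000 GE?T → r3=0xf7
[5] flags=0000 NE?T → r3=0xbb
[6] flags=0000 NE?T → r2=0xbc

EXEC = [4,5,6]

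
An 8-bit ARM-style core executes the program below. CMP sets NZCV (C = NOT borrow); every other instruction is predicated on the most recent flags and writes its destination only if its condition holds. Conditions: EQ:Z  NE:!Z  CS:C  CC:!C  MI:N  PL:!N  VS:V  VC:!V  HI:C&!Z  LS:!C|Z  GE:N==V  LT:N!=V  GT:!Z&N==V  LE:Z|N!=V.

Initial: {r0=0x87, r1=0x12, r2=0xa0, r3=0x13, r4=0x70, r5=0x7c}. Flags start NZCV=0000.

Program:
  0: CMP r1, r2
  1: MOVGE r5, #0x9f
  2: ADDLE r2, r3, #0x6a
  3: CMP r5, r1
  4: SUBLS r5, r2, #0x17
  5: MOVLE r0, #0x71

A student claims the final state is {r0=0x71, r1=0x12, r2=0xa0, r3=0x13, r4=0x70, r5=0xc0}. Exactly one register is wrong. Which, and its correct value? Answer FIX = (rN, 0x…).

[0] flags=0000 → (cmp)
[1] flags=0000 GE?T → r5=0x9f
[2] flags=0000 LE?F → skip
[3] flags=1010 → (cmp)
[4] flags=1010 LS?F → skip
[5] flags=1010 LE?T → r0=0x71

FIX = (r5, 0x9f)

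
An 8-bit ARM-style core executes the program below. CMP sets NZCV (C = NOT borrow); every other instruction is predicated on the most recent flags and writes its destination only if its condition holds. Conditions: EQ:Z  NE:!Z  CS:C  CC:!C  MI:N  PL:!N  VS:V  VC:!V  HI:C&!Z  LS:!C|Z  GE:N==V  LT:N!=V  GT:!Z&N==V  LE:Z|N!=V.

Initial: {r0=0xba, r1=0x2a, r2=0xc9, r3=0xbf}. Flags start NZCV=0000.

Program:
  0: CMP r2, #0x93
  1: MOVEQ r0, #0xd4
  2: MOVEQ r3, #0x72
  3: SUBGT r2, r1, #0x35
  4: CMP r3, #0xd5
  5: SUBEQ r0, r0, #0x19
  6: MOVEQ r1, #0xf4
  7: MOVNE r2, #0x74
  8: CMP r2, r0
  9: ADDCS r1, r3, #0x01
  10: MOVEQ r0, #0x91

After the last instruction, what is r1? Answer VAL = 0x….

VAL = 0x2a

[0] flags=0010 → (cmp)
[1] flags=0010 EQ?F → skip
[2] flags=0010 EQ?F → skip
[3] flags=0010 GT?T → r2=0xf5
[4] flags=1000 → (cmp)
[5] flags=1000 EQ?F → skip
[6] flags=1000 EQ?F → skip
[7] flags=1000 NE?T → r2=0x74
[8] flags=1001 → (cmp)
[9] flags=1001 CS?F → skip
[10] flags=1001 EQ?F → skip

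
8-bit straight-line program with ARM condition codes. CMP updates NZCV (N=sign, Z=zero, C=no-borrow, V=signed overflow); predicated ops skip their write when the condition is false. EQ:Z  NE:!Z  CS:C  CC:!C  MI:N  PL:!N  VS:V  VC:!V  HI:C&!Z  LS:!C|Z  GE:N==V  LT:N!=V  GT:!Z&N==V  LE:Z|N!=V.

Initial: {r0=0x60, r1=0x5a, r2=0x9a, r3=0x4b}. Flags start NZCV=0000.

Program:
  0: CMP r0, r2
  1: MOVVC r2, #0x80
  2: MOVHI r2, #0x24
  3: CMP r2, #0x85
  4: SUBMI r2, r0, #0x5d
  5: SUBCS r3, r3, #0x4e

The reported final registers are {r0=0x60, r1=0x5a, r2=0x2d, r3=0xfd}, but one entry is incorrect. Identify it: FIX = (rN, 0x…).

FIX = (r2, 0x9a)

[0] flags=1001 → (cmp)
[1] flags=1001 VC?F → skip
[2] flags=1001 HI?F → skip
[3] flags=0010 → (cmp)
[4] flags=0010 MI?F → skip
[5] flags=0010 CS?T → r3=0xfd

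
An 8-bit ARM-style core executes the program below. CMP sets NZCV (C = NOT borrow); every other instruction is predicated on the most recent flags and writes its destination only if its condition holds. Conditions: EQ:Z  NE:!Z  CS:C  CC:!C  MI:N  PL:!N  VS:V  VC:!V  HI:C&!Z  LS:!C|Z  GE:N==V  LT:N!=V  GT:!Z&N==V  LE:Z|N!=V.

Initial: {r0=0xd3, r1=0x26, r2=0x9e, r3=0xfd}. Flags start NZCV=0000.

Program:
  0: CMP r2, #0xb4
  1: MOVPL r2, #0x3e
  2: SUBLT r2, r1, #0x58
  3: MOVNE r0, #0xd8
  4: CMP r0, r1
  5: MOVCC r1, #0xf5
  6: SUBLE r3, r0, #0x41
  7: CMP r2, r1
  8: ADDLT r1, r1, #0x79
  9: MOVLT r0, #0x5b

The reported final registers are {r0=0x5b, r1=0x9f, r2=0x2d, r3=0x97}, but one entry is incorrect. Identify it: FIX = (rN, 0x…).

FIX = (r2, 0xce)

[0] flags=1000 → (cmp)
[1] flags=1000 PL?F → skip
[2] flags=1000 LT?T → r2=0xce
[3] flags=1000 NE?T → r0=0xd8
[4] flags=1010 → (cmp)
[5] flags=1010 CC?F → skip
[6] flags=1010 LE?T → r3=0x97
[7] flags=1010 → (cmp)
[8] flags=1010 LT?T → r1=0x9f
[9] flags=1010 LT?T → r0=0x5b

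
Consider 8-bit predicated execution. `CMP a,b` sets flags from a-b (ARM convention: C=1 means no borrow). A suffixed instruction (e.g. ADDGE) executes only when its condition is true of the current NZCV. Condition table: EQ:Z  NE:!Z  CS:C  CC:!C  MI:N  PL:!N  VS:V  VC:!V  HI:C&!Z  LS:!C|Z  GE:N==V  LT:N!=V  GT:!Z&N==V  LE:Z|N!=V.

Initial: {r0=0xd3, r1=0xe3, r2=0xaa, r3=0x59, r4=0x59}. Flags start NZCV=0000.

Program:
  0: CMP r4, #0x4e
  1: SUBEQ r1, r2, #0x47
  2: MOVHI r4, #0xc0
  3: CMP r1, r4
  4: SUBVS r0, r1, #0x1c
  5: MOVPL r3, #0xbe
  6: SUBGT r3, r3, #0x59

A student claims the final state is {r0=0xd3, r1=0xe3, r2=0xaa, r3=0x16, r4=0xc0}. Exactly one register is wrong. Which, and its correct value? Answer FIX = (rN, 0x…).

FIX = (r3, 0x65)

[0] flags=0010 → (cmp)
[1] flags=0010 EQ?F → skip
[2] flags=0010 HI?T → r4=0xc0
[3] flags=0010 → (cmp)
[4] flags=0010 VS?F → skip
[5] flags=0010 PL?T → r3=0xbe
[6] flags=0010 GT?T → r3=0x65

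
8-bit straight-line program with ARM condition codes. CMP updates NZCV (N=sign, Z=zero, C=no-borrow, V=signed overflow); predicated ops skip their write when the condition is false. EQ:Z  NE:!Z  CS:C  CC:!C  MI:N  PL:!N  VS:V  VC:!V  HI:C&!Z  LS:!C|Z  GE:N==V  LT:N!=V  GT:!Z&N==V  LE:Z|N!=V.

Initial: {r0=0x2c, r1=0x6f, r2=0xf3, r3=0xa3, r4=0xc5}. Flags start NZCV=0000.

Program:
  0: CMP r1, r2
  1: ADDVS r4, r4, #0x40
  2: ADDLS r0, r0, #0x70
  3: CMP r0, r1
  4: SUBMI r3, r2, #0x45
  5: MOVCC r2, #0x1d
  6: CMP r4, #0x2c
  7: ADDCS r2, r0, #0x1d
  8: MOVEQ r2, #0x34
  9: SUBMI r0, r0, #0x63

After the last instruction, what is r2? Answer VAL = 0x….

VAL = 0xb9

0: ✓ CMP  NZCV=0000
1: · ADDVS
2: ✓ ADDLS  r0←0x9c
3: ✓ CMP  NZCV=0011
4: · SUBMI
5: · MOVCC
6: ✓ CMP  NZCV=1010
7: ✓ ADDCS  r2←0xb9
8: · MOVEQ
9: ✓ SUBMI  r0←0x39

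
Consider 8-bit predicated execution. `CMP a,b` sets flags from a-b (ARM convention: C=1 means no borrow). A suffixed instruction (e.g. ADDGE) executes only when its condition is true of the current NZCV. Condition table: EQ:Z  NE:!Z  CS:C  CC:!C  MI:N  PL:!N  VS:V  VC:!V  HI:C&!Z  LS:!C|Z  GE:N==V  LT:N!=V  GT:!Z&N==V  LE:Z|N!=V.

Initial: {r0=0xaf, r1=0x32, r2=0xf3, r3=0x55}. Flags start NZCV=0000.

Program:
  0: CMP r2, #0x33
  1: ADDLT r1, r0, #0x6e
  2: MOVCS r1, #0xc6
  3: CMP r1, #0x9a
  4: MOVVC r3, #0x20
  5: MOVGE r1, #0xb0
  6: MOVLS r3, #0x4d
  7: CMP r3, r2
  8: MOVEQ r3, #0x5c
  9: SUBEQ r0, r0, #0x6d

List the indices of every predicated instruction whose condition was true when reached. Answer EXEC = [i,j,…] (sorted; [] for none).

EXEC = [1,2,4,5]

[0] flags=1010 → (cmp)
[1] flags=1010 LT?T → r1=0x1d
[2] flags=1010 CS?T → r1=0xc6
[3] flags=0010 → (cmp)
[4] flags=0010 VC?T → r3=0x20
[5] flags=0010 GE?T → r1=0xb0
[6] flags=0010 LS?F → skip
[7] flags=0000 → (cmp)
[8] flags=0000 EQ?F → skip
[9] flags=0000 EQ?F → skip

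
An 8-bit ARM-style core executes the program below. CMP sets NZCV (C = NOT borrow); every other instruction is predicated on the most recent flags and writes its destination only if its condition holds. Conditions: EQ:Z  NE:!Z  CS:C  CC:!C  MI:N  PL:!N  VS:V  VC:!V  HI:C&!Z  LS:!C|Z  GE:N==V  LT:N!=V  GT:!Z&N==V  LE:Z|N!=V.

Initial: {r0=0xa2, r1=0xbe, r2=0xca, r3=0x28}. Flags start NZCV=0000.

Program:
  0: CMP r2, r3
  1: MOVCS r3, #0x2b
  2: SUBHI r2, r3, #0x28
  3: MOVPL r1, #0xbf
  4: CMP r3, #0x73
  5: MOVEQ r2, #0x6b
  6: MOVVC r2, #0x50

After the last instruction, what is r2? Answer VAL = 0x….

VAL = 0x50

0: ✓ CMP  NZCV=1010
1: ✓ MOVCS  r3←0x2b
2: ✓ SUBHI  r2←0x03
3: · MOVPL
4: ✓ CMP  NZCV=1000
5: · MOVEQ
6: ✓ MOVVC  r2←0x50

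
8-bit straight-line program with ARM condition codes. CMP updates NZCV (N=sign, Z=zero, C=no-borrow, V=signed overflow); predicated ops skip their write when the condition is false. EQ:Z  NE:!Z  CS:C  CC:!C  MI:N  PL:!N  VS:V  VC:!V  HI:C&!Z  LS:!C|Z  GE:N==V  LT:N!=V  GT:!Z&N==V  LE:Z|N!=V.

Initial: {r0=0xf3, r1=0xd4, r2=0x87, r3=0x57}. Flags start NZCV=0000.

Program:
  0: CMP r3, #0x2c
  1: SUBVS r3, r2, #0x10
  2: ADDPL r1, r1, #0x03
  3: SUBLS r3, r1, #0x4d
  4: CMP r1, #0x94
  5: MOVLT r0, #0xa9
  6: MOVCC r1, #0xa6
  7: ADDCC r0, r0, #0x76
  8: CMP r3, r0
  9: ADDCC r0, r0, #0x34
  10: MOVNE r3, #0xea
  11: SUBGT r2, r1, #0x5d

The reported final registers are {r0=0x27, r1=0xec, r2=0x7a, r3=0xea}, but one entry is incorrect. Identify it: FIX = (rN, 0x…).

[0] flags=0010 → (cmp)
[1] flags=0010 VS?F → skip
[2] flags=0010 PL?T → r1=0xd7
[3] flags=0010 LS?F → skip
[4] flags=0010 → (cmp)
[5] flags=0010 LT?F → skip
[6] flags=0010 CC?F → skip
[7] flags=0010 CC?F → skip
[8] flags=0000 → (cmp)
[9] flags=0000 CC?T → r0=0x27
[10] flags=0000 NE?T → r3=0xea
[11] flags=0000 GT?T → r2=0x7a

FIX = (r1, 0xd7)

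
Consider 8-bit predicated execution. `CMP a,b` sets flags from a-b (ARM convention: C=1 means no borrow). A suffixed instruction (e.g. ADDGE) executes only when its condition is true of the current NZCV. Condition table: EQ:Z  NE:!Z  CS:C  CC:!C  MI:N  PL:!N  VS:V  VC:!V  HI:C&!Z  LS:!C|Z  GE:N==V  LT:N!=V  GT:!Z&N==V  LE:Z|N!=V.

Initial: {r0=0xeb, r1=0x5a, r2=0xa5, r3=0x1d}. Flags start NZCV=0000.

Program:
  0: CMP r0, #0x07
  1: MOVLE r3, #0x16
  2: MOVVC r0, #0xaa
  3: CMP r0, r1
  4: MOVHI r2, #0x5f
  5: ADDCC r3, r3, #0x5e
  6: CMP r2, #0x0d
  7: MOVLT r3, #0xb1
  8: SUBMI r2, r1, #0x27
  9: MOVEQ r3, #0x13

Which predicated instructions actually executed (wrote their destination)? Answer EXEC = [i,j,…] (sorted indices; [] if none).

EXEC = [1,2,4]

0: ✓ CMP  NZCV=1010
1: ✓ MOVLE  r3←0x16
2: ✓ MOVVC  r0←0xaa
3: ✓ CMP  NZCV=0011
4: ✓ MOVHI  r2←0x5f
5: · ADDCC
6: ✓ CMP  NZCV=0010
7: · MOVLT
8: · SUBMI
9: · MOVEQ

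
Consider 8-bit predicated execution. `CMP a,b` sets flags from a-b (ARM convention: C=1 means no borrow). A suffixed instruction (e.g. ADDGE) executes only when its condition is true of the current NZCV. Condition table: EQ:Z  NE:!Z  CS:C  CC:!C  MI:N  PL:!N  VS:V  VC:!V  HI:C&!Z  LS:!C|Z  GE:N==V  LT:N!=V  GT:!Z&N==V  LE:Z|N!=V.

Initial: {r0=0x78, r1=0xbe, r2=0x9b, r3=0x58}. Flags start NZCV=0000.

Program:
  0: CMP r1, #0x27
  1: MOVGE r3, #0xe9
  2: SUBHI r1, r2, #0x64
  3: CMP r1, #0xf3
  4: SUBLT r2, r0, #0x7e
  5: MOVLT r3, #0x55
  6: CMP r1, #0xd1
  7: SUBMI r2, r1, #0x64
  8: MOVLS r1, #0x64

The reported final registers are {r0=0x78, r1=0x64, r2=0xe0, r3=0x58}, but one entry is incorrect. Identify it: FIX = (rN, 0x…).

FIX = (r2, 0x9b)

0: ✓ CMP  NZCV=1010
1: · MOVGE
2: ✓ SUBHI  r1←0x37
3: ✓ CMP  NZCV=0000
4: · SUBLT
5: · MOVLT
6: ✓ CMP  NZCV=0000
7: · SUBMI
8: ✓ MOVLS  r1←0x64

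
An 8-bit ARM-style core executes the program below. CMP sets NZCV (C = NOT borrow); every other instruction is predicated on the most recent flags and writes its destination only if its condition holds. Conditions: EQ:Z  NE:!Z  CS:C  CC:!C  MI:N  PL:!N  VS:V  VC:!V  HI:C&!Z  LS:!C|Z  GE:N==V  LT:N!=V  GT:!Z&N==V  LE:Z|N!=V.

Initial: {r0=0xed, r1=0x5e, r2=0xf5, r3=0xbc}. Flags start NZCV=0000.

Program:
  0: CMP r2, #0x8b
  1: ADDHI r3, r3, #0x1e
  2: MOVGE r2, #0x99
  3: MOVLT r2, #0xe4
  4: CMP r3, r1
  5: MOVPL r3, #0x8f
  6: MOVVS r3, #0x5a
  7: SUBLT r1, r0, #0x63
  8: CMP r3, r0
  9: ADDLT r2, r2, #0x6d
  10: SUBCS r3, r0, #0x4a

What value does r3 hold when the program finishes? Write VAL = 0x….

[0] flags=0010 → (cmp)
[1] flags=0010 HI?T → r3=0xda
[2] flags=0010 GE?T → r2=0x99
[3] flags=0010 LT?F → skip
[4] flags=0011 → (cmp)
[5] flags=0011 PL?T → r3=0x8f
[6] flags=0011 VS?T → r3=0x5a
[7] flags=0011 LT?T → r1=0x8a
[8] flags=0000 → (cmp)
[9] flags=0000 LT?F → skip
[10] flags=0000 CS?F → skip

VAL = 0x5a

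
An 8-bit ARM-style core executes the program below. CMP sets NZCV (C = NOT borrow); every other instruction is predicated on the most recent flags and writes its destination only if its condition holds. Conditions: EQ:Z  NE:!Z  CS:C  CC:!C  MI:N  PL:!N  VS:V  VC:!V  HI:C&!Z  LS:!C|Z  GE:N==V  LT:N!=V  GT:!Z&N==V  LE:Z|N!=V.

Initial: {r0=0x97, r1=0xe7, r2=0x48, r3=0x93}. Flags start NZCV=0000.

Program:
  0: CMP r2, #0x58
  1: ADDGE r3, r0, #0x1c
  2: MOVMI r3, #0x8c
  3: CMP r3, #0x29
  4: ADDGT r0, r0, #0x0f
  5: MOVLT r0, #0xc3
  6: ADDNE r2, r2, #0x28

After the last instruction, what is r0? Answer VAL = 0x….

VAL = 0xc3

0: ✓ CMP  NZCV=1000
1: · ADDGE
2: ✓ MOVMI  r3←0x8c
3: ✓ CMP  NZCV=0011
4: · ADDGT
5: ✓ MOVLT  r0←0xc3
6: ✓ ADDNE  r2←0x70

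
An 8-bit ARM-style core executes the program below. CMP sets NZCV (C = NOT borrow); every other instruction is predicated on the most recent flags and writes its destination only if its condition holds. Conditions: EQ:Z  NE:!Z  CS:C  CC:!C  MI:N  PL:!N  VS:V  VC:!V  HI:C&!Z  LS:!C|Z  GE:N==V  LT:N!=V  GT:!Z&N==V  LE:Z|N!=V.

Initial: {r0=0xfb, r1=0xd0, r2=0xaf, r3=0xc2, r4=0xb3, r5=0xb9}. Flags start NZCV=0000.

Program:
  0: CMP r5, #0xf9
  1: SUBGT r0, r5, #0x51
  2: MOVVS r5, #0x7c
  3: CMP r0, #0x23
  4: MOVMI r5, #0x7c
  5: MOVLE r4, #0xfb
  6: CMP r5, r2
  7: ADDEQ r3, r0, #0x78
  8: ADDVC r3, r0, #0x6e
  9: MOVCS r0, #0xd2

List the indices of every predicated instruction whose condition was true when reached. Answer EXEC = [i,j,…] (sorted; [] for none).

EXEC = [4,5]

[0] flags=1000 → (cmp)
[1] flags=1000 GT?F → skip
[2] flags=1000 VS?F → skip
[3] flags=1010 → (cmp)
[4] flags=1010 MI?T → r5=0x7c
[5] flags=1010 LE?T → r4=0xfb
[6] flags=1001 → (cmp)
[7] flags=1001 EQ?F → skip
[8] flags=1001 VC?F → skip
[9] flags=1001 CS?F → skip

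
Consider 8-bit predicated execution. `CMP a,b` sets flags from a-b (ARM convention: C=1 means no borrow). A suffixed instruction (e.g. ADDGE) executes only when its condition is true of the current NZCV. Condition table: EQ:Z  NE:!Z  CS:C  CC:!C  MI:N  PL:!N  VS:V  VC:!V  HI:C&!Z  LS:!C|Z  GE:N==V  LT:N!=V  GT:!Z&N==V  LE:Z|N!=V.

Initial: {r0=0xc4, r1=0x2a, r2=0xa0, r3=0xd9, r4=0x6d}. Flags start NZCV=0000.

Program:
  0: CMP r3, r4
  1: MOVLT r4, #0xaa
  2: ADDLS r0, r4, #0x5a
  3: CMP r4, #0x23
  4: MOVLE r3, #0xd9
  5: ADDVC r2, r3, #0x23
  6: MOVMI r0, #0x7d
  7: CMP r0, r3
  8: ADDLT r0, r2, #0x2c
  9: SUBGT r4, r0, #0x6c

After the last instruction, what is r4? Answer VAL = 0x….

[0] flags=0011 → (cmp)
[1] flags=0011 LT?T → r4=0xaa
[2] flags=0011 LS?F → skip
[3] flags=1010 → (cmp)
[4] flags=1010 LE?T → r3=0xd9
[5] flags=1010 VC?T → r2=0xfc
[6] flags=1010 MI?T → r0=0x7d
[7] flags=1001 → (cmp)
[8] flags=1001 LT?F → skip
[9] flags=1001 GT?T → r4=0x11

VAL = 0x11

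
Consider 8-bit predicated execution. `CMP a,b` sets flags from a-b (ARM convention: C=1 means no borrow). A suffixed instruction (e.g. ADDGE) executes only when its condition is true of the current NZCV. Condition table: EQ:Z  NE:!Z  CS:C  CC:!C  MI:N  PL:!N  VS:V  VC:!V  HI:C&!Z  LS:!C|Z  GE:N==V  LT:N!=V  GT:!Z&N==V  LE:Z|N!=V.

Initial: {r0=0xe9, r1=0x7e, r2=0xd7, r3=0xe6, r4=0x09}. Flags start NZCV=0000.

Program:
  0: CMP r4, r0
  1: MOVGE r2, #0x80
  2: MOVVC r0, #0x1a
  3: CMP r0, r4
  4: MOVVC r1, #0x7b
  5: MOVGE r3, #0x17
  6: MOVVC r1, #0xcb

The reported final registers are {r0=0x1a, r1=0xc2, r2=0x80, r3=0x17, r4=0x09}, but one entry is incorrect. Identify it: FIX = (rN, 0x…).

FIX = (r1, 0xcb)

0: ✓ CMP  NZCV=0000
1: ✓ MOVGE  r2←0x80
2: ✓ MOVVC  r0←0x1a
3: ✓ CMP  NZCV=0010
4: ✓ MOVVC  r1←0x7b
5: ✓ MOVGE  r3←0x17
6: ✓ MOVVC  r1←0xcb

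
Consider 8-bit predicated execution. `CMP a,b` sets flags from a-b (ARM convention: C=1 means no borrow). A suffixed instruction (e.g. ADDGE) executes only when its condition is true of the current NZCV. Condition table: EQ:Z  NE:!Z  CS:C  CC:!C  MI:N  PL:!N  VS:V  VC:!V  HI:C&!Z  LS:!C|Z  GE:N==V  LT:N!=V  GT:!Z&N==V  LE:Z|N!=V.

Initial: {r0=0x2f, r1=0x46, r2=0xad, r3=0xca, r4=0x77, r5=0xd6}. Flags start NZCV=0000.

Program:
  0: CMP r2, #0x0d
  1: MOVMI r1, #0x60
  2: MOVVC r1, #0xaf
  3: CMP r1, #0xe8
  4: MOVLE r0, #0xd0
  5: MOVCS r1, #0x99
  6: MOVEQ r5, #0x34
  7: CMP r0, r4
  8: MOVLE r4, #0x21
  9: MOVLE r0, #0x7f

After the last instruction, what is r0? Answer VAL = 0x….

VAL = 0x7f

0: ✓ CMP  NZCV=1010
1: ✓ MOVMI  r1←0x60
2: ✓ MOVVC  r1←0xaf
3: ✓ CMP  NZCV=1000
4: ✓ MOVLE  r0←0xd0
5: · MOVCS
6: · MOVEQ
7: ✓ CMP  NZCV=0011
8: ✓ MOVLE  r4←0x21
9: ✓ MOVLE  r0←0x7f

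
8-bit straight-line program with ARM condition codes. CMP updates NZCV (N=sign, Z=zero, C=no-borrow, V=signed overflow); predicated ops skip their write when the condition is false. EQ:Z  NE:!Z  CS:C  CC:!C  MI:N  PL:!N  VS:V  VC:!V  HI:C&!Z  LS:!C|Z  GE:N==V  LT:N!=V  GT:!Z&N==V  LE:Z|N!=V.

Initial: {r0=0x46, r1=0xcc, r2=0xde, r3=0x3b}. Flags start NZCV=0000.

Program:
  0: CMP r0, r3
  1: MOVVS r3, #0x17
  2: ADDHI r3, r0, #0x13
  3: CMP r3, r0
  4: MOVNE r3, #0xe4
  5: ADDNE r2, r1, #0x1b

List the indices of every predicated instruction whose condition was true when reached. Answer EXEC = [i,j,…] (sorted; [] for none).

[0] flags=0010 → (cmp)
[1] flags=0010 VS?F → skip
[2] flags=0010 HI?T → r3=0x59
[3] flags=0010 → (cmp)
[4] flags=0010 NE?T → r3=0xe4
[5] flags=0010 NE?T → r2=0xe7

EXEC = [2,4,5]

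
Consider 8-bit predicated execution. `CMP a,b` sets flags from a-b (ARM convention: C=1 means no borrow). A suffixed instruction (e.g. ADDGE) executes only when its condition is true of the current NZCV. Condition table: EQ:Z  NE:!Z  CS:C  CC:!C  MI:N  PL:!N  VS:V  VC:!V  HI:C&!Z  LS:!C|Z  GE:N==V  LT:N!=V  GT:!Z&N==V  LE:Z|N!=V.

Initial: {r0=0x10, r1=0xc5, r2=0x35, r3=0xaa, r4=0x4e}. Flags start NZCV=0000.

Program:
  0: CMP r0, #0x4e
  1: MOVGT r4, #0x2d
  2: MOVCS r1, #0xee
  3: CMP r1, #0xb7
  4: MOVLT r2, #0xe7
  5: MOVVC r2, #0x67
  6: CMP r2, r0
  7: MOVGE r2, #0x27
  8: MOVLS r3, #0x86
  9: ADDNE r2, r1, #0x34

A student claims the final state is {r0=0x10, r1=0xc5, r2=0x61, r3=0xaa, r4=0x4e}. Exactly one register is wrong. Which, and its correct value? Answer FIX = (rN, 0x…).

0: ✓ CMP  NZCV=1000
1: · MOVGT
2: · MOVCS
3: ✓ CMP  NZCV=0010
4: · MOVLT
5: ✓ MOVVC  r2←0x67
6: ✓ CMP  NZCV=0010
7: ✓ MOVGE  r2←0x27
8: · MOVLS
9: ✓ ADDNE  r2←0xf9

FIX = (r2, 0xf9)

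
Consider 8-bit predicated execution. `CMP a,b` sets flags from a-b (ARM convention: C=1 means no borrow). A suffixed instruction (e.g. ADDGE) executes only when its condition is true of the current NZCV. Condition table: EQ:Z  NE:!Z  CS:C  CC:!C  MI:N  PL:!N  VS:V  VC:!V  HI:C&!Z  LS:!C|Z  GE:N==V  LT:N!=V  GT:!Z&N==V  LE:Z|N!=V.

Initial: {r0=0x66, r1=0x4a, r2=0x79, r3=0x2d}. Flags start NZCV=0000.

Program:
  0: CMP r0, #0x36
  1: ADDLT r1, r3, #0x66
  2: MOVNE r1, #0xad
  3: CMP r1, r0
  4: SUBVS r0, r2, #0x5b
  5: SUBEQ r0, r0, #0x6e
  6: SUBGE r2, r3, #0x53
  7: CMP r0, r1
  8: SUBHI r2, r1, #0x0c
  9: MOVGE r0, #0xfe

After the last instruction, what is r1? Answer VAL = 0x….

VAL = 0xad

[0] flags=0010 → (cmp)
[1] flags=0010 LT?F → skip
[2] flags=0010 NE?T → r1=0xad
[3] flags=0011 → (cmp)
[4] flags=0011 VS?T → r0=0x1e
[5] flags=0011 EQ?F → skip
[6] flags=0011 GE?F → skip
[7] flags=0000 → (cmp)
[8] flags=0000 HI?F → skip
[9] flags=0000 GE?T → r0=0xfe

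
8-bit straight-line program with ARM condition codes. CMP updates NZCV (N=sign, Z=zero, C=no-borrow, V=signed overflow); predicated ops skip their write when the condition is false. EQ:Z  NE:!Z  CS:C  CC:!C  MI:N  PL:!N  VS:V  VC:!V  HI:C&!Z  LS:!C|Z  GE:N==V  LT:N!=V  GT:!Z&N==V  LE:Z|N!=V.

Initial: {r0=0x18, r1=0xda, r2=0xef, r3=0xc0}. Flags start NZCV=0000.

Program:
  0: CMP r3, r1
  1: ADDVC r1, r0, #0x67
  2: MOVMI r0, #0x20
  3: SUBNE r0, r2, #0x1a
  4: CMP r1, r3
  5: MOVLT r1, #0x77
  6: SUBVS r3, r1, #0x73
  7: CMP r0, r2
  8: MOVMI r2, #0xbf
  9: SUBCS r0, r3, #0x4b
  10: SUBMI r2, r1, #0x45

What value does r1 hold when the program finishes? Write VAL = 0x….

[0] flags=1000 → (cmp)
[1] flags=1000 VC?T → r1=0x7f
[2] flags=1000 MI?T → r0=0x20
[3] flags=1000 NE?T → r0=0xd5
[4] flags=1001 → (cmp)
[5] flags=1001 LT?F → skip
[6] flags=1001 VS?T → r3=0x0c
[7] flags=1000 → (cmp)
[8] flags=1000 MI?T → r2=0xbf
[9] flags=1000 CS?F → skip
[10] flags=1000 MI?T → r2=0x3a

VAL = 0x7f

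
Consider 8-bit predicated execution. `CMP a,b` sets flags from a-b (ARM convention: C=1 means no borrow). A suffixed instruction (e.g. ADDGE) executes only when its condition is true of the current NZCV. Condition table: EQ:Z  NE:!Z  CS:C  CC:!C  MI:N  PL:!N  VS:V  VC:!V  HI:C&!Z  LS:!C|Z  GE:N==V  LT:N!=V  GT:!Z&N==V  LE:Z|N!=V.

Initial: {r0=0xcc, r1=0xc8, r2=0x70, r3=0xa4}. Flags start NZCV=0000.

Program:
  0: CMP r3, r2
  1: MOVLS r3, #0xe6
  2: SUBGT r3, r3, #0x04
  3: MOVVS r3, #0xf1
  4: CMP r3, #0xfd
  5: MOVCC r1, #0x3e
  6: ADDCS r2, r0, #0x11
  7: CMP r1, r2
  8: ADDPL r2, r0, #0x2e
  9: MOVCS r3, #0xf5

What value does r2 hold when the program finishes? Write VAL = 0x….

[0] flags=0011 → (cmp)
[1] flags=0011 LS?F → skip
[2] flags=0011 GT?F → skip
[3] flags=0011 VS?T → r3=0xf1
[4] flags=1000 → (cmp)
[5] flags=1000 CC?T → r1=0x3e
[6] flags=1000 CS?F → skip
[7] flags=1000 → (cmp)
[8] flags=1000 PL?F → skip
[9] flags=1000 CS?F → skip

VAL = 0x70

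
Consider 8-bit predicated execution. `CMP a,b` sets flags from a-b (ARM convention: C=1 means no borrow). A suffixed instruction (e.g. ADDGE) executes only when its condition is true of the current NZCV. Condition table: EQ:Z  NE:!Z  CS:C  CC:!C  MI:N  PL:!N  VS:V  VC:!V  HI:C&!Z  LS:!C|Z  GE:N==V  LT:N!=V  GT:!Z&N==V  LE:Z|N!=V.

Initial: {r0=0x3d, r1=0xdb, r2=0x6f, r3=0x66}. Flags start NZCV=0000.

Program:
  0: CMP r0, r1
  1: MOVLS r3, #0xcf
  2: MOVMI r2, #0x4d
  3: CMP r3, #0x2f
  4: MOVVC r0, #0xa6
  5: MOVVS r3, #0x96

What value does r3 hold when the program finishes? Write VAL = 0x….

[0] flags=0000 → (cmp)
[1] flags=0000 LS?T → r3=0xcf
[2] flags=0000 MI?F → skip
[3] flags=1010 → (cmp)
[4] flags=1010 VC?T → r0=0xa6
[5] flags=1010 VS?F → skip

VAL = 0xcf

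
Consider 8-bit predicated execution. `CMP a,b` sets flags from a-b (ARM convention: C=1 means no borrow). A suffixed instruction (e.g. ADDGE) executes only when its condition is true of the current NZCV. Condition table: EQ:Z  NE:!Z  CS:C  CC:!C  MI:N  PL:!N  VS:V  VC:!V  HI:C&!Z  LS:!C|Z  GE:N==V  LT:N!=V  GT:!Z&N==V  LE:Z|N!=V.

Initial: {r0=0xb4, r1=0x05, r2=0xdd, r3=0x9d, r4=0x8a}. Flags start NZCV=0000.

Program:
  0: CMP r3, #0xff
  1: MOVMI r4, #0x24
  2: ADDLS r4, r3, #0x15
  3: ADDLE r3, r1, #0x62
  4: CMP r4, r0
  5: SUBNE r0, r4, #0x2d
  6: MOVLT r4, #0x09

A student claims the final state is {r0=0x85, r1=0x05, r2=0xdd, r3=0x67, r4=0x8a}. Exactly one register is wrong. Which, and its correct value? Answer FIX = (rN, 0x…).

0: ✓ CMP  NZCV=1000
1: ✓ MOVMI  r4←0x24
2: ✓ ADDLS  r4←0xb2
3: ✓ ADDLE  r3←0x67
4: ✓ CMP  NZCV=1000
5: ✓ SUBNE  r0←0x85
6: ✓ MOVLT  r4←0x09

FIX = (r4, 0x09)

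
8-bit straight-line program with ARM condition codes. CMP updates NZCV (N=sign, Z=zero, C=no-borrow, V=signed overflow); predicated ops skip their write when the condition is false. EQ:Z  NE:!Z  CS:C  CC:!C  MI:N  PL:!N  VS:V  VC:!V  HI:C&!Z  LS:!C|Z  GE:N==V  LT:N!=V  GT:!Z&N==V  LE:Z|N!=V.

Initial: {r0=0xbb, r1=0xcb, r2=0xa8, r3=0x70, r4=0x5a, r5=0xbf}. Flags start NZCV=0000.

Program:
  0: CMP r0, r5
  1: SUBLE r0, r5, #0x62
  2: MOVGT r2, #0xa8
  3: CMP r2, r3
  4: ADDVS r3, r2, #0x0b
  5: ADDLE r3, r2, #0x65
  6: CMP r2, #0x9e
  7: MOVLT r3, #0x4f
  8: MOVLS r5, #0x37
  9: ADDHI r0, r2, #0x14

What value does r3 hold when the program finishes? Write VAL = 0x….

0: ✓ CMP  NZCV=1000
1: ✓ SUBLE  r0←0x5d
2: · MOVGT
3: ✓ CMP  NZCV=0011
4: ✓ ADDVS  r3←0xb3
5: ✓ ADDLE  r3←0x0d
6: ✓ CMP  NZCV=0010
7: · MOVLT
8: · MOVLS
9: ✓ ADDHI  r0←0xbc

VAL = 0x0d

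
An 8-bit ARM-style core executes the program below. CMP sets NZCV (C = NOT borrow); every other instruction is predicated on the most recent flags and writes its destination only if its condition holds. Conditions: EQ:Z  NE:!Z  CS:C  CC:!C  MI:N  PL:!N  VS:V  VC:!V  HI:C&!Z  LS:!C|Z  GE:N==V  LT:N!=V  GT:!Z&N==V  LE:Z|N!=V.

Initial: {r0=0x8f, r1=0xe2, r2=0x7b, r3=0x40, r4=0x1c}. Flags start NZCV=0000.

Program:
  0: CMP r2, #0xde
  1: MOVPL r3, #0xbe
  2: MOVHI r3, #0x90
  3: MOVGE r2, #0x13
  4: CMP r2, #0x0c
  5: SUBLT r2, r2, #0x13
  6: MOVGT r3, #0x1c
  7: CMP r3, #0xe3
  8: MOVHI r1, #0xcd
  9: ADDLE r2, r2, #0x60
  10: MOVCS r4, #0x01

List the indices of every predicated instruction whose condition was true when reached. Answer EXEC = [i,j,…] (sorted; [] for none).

EXEC = [3,6]

0: ✓ CMP  NZCV=1001
1: · MOVPL
2: · MOVHI
3: ✓ MOVGE  r2←0x13
4: ✓ CMP  NZCV=0010
5: · SUBLT
6: ✓ MOVGT  r3←0x1c
7: ✓ CMP  NZCV=0000
8: · MOVHI
9: · ADDLE
10: · MOVCS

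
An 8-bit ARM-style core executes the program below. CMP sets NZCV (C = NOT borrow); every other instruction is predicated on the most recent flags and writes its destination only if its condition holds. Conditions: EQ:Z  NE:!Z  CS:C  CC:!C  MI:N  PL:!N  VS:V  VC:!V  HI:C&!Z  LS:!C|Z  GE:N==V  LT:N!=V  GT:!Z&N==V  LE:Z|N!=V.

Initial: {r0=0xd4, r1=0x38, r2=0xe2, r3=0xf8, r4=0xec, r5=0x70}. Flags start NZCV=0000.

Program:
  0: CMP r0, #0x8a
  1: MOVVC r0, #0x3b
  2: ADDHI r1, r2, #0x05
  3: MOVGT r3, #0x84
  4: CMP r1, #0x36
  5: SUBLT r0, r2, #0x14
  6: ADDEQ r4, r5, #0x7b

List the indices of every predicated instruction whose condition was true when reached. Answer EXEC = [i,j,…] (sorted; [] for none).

EXEC = [1,2,3,5]

0: ✓ CMP  NZCV=0010
1: ✓ MOVVC  r0←0x3b
2: ✓ ADDHI  r1←0xe7
3: ✓ MOVGT  r3←0x84
4: ✓ CMP  NZCV=1010
5: ✓ SUBLT  r0←0xce
6: · ADDEQ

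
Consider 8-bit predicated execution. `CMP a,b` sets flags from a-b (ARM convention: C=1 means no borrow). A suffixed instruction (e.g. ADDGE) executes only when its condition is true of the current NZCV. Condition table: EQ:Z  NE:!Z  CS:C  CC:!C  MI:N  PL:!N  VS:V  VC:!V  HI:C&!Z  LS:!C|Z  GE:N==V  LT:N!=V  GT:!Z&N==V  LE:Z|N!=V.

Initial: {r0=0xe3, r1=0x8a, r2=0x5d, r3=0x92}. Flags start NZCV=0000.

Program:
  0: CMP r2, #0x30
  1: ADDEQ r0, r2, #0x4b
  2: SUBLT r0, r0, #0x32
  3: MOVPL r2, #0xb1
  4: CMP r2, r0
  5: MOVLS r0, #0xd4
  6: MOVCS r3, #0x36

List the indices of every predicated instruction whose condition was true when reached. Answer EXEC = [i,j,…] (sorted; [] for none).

0: ✓ CMP  NZCV=0010
1: · ADDEQ
2: · SUBLT
3: ✓ MOVPL  r2←0xb1
4: ✓ CMP  NZCV=1000
5: ✓ MOVLS  r0←0xd4
6: · MOVCS

EXEC = [3,5]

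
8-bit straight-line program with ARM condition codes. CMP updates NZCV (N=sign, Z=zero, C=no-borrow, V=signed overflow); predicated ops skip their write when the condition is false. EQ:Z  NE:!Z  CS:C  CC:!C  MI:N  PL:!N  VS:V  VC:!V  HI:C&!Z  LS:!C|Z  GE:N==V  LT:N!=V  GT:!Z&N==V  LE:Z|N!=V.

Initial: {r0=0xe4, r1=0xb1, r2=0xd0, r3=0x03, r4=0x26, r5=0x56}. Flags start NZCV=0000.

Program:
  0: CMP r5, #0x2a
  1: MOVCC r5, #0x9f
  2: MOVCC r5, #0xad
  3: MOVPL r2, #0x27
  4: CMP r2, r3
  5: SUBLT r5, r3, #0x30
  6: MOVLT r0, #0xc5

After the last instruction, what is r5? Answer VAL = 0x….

0: ✓ CMP  NZCV=0010
1: · MOVCC
2: · MOVCC
3: ✓ MOVPL  r2←0x27
4: ✓ CMP  NZCV=0010
5: · SUBLT
6: · MOVLT

VAL = 0x56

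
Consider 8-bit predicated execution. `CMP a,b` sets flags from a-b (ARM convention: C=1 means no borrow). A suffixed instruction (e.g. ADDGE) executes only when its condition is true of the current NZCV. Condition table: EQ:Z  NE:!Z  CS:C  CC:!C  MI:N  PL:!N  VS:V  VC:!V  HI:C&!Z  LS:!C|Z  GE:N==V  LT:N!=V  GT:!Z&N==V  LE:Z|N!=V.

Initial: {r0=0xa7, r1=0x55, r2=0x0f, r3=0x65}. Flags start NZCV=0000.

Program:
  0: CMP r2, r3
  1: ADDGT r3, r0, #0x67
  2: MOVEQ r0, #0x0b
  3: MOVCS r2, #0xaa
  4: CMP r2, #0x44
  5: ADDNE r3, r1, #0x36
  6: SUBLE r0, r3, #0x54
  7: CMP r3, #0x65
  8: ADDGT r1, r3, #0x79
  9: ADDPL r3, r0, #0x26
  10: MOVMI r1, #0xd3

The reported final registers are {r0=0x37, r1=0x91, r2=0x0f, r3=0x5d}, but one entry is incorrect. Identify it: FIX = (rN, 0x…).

FIX = (r1, 0x55)

[0] flags=1000 → (cmp)
[1] flags=1000 GT?F → skip
[2] flags=1000 EQ?F → skip
[3] flags=1000 CS?F → skip
[4] flags=1000 → (cmp)
[5] flags=1000 NE?T → r3=0x8b
[6] flags=1000 LE?T → r0=0x37
[7] flags=0011 → (cmp)
[8] flags=0011 GT?F → skip
[9] flags=0011 PL?T → r3=0x5d
[10] flags=0011 MI?F → skip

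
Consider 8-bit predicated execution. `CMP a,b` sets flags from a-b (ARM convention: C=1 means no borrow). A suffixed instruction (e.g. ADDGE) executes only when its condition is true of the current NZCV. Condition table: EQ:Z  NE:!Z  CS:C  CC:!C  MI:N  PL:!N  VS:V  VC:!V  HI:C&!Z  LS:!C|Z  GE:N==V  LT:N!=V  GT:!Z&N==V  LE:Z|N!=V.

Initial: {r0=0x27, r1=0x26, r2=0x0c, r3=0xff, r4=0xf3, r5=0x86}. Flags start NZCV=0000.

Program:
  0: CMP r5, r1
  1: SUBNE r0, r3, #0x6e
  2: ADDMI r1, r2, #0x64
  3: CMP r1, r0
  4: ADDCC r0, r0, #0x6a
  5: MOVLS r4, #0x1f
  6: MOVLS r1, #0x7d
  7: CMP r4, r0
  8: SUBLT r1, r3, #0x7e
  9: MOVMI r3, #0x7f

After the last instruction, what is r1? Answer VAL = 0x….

VAL = 0x7d

[0] flags=0011 → (cmp)
[1] flags=0011 NE?T → r0=0x91
[2] flags=0011 MI?F → skip
[3] flags=1001 → (cmp)
[4] flags=1001 CC?T → r0=0xfb
[5] flags=1001 LS?T → r4=0x1f
[6] flags=1001 LS?T → r1=0x7d
[7] flags=0000 → (cmp)
[8] flags=0000 LT?F → skip
[9] flags=0000 MI?F → skip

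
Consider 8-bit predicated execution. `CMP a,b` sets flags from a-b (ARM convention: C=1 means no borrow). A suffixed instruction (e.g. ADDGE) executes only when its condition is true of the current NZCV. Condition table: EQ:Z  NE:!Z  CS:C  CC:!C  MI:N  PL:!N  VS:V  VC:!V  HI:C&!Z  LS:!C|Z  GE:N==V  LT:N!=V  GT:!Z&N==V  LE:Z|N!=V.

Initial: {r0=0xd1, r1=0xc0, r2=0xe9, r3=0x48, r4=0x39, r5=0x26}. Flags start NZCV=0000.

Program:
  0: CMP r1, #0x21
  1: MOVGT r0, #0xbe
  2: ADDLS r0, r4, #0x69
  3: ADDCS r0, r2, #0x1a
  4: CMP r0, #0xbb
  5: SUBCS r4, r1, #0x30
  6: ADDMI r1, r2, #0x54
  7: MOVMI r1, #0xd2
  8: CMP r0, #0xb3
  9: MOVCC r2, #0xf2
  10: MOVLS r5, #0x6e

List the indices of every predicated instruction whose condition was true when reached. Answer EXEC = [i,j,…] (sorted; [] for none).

EXEC = [3,9,10]

0: ✓ CMP  NZCV=1010
1: · MOVGT
2: · ADDLS
3: ✓ ADDCS  r0←0x03
4: ✓ CMP  NZCV=0000
5: · SUBCS
6: · ADDMI
7: · MOVMI
8: ✓ CMP  NZCV=0000
9: ✓ MOVCC  r2←0xf2
10: ✓ MOVLS  r5←0x6e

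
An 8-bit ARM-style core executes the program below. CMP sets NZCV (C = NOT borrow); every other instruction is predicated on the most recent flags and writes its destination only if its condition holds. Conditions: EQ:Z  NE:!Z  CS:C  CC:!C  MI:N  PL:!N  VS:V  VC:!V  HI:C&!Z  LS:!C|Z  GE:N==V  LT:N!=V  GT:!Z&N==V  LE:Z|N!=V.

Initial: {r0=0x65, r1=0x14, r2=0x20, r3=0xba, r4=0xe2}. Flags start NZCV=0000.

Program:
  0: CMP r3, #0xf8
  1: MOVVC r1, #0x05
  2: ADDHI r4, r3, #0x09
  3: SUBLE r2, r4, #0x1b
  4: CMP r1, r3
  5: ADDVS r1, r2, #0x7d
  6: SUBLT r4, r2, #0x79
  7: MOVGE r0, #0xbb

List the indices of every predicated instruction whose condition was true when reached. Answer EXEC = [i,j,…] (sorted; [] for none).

EXEC = [1,3,7]

0: ✓ CMP  NZCV=1000
1: ✓ MOVVC  r1←0x05
2: · ADDHI
3: ✓ SUBLE  r2←0xc7
4: ✓ CMP  NZCV=0000
5: · ADDVS
6: · SUBLT
7: ✓ MOVGE  r0←0xbb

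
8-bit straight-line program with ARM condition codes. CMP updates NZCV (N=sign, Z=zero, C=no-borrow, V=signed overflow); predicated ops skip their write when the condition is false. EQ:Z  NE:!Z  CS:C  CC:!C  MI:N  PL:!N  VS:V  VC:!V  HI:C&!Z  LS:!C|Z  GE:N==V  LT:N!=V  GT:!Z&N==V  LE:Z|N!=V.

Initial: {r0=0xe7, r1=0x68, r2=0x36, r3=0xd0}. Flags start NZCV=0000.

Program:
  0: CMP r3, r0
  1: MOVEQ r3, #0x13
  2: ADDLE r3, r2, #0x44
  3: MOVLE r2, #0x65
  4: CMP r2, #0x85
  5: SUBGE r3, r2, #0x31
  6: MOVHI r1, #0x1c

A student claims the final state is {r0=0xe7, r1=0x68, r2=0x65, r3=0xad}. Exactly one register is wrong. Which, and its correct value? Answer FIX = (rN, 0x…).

FIX = (r3, 0x34)

[0] flags=1000 → (cmp)
[1] flags=1000 EQ?F → skip
[2] flags=1000 LE?T → r3=0x7a
[3] flags=1000 LE?T → r2=0x65
[4] flags=1001 → (cmp)
[5] flags=1001 GE?T → r3=0x34
[6] flags=1001 HI?F → skip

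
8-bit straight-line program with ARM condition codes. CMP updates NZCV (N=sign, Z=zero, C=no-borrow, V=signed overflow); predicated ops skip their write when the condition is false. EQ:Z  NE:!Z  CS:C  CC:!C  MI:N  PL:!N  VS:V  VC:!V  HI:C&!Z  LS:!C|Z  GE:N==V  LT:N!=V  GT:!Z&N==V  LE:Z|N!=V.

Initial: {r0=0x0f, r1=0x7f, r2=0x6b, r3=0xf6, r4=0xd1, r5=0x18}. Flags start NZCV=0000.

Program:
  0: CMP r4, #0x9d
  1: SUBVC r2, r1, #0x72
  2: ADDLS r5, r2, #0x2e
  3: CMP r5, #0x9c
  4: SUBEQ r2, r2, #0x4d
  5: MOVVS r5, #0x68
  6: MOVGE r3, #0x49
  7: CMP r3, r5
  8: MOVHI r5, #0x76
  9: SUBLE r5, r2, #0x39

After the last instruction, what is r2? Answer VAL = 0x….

[0] flags=0010 → (cmp)
[1] flags=0010 VC?T → r2=0x0d
[2] flags=0010 LS?F → skip
[3] flags=0000 → (cmp)
[4] flags=0000 EQ?F → skip
[5] flags=0000 VS?F → skip
[6] flags=0000 GE?T → r3=0x49
[7] flags=0010 → (cmp)
[8] flags=0010 HI?T → r5=0x76
[9] flags=0010 LE?F → skip

VAL = 0x0d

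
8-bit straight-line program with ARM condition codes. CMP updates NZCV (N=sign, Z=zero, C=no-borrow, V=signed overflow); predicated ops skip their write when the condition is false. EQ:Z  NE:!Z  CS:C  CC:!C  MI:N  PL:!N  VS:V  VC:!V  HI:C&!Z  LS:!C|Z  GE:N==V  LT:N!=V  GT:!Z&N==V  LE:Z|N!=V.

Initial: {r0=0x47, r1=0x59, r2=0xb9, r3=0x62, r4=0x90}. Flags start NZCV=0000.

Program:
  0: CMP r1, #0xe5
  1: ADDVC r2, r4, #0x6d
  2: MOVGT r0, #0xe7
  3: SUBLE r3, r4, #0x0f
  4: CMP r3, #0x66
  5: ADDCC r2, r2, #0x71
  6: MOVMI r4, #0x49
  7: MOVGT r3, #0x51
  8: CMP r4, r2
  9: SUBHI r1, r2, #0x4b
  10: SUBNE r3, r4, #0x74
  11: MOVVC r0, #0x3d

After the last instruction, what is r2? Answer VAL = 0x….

0: ✓ CMP  NZCV=0000
1: ✓ ADDVC  r2←0xfd
2: ✓ MOVGT  r0←0xe7
3: · SUBLE
4: ✓ CMP  NZCV=1000
5: ✓ ADDCC  r2←0x6e
6: ✓ MOVMI  r4←0x49
7: · MOVGT
8: ✓ CMP  NZCV=1000
9: · SUBHI
10: ✓ SUBNE  r3←0xd5
11: ✓ MOVVC  r0←0x3d

VAL = 0x6e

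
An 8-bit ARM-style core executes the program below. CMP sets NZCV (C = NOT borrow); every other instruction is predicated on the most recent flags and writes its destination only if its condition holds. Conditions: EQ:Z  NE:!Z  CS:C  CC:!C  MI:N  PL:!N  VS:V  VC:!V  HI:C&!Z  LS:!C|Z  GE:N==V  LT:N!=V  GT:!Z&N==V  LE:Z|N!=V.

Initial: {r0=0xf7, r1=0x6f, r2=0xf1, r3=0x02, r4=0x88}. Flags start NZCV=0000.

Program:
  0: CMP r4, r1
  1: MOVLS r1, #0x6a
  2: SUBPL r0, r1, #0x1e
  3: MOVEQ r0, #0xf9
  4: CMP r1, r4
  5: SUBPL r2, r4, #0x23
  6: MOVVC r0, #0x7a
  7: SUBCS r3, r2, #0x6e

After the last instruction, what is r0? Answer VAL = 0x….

[0] flags=0011 → (cmp)
[1] flags=0011 LS?F → skip
[2] flags=0011 PL?T → r0=0x51
[3] flags=0011 EQ?F → skip
[4] flags=1001 → (cmp)
[5] flags=1001 PL?F → skip
[6] flags=1001 VC?F → skip
[7] flags=1001 CS?F → skip

VAL = 0x51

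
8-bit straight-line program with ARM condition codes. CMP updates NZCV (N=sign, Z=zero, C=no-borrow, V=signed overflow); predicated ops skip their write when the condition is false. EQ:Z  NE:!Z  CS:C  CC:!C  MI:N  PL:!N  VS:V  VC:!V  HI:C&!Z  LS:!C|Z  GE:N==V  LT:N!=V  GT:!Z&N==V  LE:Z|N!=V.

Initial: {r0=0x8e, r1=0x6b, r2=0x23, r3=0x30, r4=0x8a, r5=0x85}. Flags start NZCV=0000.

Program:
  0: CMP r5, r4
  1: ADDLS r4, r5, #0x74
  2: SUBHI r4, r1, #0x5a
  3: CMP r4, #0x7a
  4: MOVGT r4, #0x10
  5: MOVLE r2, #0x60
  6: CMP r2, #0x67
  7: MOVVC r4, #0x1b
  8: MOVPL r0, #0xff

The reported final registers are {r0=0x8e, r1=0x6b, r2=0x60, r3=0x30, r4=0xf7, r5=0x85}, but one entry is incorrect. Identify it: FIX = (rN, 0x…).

FIX = (r4, 0x1b)

0: ✓ CMP  NZCV=1000
1: ✓ ADDLS  r4←0xf9
2: · SUBHI
3: ✓ CMP  NZCV=0011
4: · MOVGT
5: ✓ MOVLE  r2←0x60
6: ✓ CMP  NZCV=1000
7: ✓ MOVVC  r4←0x1b
8: · MOVPL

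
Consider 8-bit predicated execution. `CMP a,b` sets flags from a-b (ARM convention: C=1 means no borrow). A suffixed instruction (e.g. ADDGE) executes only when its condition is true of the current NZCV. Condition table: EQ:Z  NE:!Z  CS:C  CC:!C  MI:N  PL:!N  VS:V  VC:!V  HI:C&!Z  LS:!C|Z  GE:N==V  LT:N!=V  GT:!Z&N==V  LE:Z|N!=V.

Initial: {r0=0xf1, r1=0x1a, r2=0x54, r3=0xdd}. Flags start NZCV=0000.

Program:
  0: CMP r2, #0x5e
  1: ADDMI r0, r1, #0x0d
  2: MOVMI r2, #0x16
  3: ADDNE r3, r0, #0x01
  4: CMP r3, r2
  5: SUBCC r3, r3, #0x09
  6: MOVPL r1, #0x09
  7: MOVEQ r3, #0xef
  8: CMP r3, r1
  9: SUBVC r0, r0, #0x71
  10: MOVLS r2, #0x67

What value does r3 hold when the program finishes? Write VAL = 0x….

[0] flags=1000 → (cmp)
[1] flags=1000 MI?T → r0=0x27
[2] flags=1000 MI?T → r2=0x16
[3] flags=1000 NE?T → r3=0x28
[4] flags=0010 → (cmp)
[5] flags=0010 CC?F → skip
[6] flags=0010 PL?T → r1=0x09
[7] flags=0010 EQ?F → skip
[8] flags=0010 → (cmp)
[9] flags=0010 VC?T → r0=0xb6
[10] flags=0010 LS?F → skip

VAL = 0x28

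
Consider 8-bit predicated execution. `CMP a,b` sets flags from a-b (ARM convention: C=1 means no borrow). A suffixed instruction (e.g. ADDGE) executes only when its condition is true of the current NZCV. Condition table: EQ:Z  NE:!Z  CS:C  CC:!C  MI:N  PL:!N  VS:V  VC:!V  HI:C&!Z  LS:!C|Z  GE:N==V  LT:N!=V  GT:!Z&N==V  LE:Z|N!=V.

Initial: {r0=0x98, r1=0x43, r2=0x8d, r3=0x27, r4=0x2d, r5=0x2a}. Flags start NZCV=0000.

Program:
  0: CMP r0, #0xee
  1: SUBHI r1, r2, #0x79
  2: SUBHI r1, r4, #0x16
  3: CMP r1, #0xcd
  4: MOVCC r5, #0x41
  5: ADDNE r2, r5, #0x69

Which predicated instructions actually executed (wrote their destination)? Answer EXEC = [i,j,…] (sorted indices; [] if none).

[0] flags=1000 → (cmp)
[1] flags=1000 HI?F → skip
[2] flags=1000 HI?F → skip
[3] flags=0000 → (cmp)
[4] flags=0000 CC?T → r5=0x41
[5] flags=0000 NE?T → r2=0xaa

EXEC = [4,5]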